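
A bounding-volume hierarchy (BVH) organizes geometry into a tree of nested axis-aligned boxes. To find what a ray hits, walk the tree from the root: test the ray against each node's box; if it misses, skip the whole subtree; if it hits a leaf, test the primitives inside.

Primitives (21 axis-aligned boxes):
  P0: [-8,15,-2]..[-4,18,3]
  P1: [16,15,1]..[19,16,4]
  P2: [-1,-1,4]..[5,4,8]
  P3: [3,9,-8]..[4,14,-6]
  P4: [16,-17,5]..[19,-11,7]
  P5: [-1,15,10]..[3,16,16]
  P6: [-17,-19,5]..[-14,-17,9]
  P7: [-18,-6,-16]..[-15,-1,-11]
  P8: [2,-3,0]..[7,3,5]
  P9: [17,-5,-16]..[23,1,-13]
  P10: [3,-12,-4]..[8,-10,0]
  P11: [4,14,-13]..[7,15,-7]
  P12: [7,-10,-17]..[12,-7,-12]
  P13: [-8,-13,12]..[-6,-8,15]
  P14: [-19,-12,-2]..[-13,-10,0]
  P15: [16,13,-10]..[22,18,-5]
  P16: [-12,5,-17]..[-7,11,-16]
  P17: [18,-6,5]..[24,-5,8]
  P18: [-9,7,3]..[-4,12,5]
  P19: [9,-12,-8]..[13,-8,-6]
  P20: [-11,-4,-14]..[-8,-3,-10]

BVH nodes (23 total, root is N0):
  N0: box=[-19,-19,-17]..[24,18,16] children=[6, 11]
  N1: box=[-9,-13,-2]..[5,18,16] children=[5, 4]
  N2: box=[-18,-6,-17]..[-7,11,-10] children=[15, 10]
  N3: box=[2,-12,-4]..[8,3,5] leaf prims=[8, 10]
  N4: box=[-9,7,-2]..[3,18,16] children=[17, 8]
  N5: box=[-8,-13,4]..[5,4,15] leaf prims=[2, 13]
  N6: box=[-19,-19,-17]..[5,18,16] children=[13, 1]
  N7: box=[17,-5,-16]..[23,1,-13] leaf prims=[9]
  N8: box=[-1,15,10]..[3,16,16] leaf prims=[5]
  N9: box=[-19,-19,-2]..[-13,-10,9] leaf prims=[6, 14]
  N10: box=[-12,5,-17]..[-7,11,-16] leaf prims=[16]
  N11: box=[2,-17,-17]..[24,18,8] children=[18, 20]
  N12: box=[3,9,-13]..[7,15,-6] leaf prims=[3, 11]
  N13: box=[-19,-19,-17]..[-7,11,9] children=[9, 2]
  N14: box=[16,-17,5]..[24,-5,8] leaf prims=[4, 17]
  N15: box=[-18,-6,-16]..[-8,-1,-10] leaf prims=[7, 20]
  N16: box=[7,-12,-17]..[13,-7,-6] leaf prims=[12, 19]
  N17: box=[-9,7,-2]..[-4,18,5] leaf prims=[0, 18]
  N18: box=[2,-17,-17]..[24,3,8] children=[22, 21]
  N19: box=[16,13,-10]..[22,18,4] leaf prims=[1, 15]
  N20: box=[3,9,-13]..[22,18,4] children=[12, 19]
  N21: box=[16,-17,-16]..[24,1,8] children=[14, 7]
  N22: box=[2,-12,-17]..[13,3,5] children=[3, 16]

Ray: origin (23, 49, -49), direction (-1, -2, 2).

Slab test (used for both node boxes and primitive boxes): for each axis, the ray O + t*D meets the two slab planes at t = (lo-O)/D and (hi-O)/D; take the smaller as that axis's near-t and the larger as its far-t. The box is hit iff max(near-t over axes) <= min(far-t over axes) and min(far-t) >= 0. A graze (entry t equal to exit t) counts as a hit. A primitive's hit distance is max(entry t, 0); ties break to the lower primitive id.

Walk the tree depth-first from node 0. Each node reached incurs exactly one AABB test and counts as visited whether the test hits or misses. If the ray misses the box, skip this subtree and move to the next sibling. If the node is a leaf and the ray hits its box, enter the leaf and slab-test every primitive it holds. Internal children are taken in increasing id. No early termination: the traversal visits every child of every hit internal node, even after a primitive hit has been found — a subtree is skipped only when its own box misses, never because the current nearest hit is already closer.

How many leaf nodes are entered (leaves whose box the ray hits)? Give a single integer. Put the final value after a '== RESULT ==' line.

Walk:
N0 x:[-1,42] y:[31/2,34] z:[16,65/2] -> hit [16,65/2], descend [6, 11]
  N6 x:[18,42] y:[31/2,34] z:[16,65/2] -> hit [18,65/2], descend [1, 13]
    N1 x:[18,32] y:[31/2,31] z:[47/2,65/2] -> hit [47/2,31], descend [4, 5]
      N4 x:[20,32] y:[31/2,21] z:[47/2,65/2] -> miss, prune
      N5 x:[18,31] y:[45/2,31] z:[53/2,32] -> hit [53/2,31] leaf, test {P2(miss), P13@t=61/2}
    N13 x:[30,42] y:[19,34] z:[16,29] -> miss, prune
  N11 x:[-1,21] y:[31/2,33] z:[16,57/2] -> hit [16,21], descend [18, 20]
    N18 x:[-1,21] y:[23,33] z:[16,57/2] -> miss, prune
    N20 x:[1,20] y:[31/2,20] z:[18,53/2] -> hit [18,20], descend [12, 19]
      N12 x:[16,20] y:[17,20] z:[18,43/2] -> hit [18,20] leaf, test {P3(miss), P11(miss)}
      N19 x:[1,7] y:[31/2,18] z:[39/2,53/2] -> miss, prune

order=[0, 6, 1, 4, 5, 13, 11, 18, 20, 12, 19]  |boxes|=11  |leaves|=2  hit=P13

== RESULT ==
2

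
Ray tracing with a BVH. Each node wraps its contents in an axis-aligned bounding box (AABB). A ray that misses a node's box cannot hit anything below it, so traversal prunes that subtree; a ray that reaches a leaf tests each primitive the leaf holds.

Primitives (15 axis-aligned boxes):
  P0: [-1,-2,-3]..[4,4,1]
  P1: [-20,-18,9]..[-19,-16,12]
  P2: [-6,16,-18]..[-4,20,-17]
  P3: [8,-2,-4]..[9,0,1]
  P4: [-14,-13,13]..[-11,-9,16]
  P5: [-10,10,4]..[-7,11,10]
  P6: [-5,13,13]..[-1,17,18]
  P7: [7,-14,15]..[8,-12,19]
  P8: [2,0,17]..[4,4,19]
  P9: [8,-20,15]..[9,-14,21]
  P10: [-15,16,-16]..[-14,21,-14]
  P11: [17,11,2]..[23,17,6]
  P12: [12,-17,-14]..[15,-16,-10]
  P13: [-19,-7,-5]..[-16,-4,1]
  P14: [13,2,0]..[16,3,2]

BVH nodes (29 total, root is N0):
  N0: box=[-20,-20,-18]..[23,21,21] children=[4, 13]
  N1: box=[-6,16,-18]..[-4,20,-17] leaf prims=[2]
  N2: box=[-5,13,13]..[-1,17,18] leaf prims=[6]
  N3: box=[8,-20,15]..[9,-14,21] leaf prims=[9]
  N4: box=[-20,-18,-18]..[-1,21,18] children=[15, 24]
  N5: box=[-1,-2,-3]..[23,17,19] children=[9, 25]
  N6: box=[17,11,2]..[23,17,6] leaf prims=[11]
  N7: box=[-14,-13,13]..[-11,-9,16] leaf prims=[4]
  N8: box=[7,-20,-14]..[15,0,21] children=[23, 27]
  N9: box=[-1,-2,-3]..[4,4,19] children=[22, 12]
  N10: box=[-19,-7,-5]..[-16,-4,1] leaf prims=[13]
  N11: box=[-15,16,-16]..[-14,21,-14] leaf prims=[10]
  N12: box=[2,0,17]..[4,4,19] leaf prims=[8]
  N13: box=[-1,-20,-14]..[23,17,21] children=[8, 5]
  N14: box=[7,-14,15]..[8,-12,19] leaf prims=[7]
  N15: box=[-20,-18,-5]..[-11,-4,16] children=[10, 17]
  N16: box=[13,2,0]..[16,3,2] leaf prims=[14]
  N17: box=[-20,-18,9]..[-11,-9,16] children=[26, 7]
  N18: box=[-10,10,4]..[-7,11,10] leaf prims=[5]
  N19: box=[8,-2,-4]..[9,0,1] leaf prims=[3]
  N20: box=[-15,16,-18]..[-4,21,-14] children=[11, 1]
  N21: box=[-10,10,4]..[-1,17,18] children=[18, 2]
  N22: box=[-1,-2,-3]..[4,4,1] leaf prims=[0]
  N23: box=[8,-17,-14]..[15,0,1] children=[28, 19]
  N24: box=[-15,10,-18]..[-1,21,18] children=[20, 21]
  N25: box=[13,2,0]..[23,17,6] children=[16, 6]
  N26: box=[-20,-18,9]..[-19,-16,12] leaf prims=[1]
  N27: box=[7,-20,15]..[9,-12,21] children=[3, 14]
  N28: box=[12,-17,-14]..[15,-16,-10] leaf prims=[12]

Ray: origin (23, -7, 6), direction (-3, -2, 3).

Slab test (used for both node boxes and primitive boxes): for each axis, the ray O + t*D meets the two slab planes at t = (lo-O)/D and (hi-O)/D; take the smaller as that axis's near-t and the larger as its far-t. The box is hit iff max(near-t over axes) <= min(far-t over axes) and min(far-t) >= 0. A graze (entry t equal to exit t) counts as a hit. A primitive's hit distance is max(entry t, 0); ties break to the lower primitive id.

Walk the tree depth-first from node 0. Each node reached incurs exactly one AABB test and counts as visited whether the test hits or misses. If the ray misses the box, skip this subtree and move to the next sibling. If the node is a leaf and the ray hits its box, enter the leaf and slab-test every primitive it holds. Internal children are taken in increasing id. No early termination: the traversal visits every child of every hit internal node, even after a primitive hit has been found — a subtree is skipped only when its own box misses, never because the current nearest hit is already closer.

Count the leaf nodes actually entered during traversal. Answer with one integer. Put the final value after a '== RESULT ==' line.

Walk:
N0 x:[0,43/3] y:[-14,13/2] z:[-8,5] -> hit [0,5], descend [4, 13]
  N4 x:[8,43/3] y:[-14,11/2] z:[-8,4] -> miss, prune
  N13 x:[0,8] y:[-12,13/2] z:[-20/3,5] -> hit [0,5], descend [5, 8]
    N5 x:[0,8] y:[-12,-5/2] z:[-3,13/3] -> miss, prune
    N8 x:[8/3,16/3] y:[-7/2,13/2] z:[-20/3,5] -> hit [8/3,5], descend [23, 27]
      N23 x:[8/3,5] y:[-7/2,5] z:[-20/3,-5/3] -> miss, prune
      N27 x:[14/3,16/3] y:[5/2,13/2] z:[3,5] -> hit [14/3,5], descend [3, 14]
        N3 x:[14/3,5] y:[7/2,13/2] z:[3,5] -> hit [14/3,5] leaf, test {P9@t=14/3}
        N14 x:[5,16/3] y:[5/2,7/2] z:[3,13/3] -> miss, prune

order=[0, 4, 13, 5, 8, 23, 27, 3, 14]  |boxes|=9  |leaves|=1  hit=P9

== RESULT ==
1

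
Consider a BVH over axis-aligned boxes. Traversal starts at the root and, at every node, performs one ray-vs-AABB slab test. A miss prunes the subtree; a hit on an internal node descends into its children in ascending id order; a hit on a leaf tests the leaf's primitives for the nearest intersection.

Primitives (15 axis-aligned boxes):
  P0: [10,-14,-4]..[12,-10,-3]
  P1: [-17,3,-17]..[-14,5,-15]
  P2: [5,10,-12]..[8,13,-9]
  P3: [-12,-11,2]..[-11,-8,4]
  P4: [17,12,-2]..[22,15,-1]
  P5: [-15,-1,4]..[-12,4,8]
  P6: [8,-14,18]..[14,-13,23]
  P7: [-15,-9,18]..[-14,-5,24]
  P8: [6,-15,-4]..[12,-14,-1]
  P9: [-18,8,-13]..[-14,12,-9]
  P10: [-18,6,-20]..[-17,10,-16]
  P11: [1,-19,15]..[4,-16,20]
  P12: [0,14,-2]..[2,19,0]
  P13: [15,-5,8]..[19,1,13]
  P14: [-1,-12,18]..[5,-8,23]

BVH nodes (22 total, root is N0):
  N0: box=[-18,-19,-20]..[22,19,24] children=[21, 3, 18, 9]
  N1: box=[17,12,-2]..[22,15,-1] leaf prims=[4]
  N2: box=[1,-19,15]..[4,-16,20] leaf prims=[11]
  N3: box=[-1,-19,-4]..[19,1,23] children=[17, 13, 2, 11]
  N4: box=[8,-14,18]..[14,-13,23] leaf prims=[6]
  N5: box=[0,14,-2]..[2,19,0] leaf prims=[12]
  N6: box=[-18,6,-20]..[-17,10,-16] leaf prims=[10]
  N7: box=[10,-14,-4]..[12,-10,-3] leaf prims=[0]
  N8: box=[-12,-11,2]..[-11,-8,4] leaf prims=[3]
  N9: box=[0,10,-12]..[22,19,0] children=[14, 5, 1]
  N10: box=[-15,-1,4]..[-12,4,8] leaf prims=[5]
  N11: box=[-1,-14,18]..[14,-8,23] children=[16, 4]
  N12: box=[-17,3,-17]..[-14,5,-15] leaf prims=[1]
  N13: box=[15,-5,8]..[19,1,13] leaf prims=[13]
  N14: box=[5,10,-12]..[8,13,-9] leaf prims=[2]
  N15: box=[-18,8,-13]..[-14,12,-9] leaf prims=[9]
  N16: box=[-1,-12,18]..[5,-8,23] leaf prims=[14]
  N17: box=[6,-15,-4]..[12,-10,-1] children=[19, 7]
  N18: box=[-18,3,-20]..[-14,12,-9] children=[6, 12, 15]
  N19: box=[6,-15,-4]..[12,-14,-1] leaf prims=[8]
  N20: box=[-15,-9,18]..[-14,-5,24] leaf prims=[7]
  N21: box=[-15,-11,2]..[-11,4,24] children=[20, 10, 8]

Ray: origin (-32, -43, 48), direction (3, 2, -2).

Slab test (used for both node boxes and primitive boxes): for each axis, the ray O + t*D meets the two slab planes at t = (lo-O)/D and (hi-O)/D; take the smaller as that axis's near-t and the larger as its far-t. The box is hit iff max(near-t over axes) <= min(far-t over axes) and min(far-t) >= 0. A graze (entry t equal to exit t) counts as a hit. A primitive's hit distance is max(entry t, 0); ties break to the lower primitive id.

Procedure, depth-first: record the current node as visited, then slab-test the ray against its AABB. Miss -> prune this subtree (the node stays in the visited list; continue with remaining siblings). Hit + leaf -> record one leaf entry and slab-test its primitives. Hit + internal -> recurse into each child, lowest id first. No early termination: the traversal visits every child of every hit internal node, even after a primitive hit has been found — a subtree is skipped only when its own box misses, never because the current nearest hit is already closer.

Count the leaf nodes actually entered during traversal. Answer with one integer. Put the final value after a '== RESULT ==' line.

Trace the traversal:
N0 x:[14/3,18] y:[12,31] z:[12,34] -> hit [12,18], descend [3, 9, 18, 21]
  N3 x:[31/3,17] y:[12,22] z:[25/2,26] -> hit [25/2,17], descend [2, 11, 13, 17]
    N2 x:[11,12] y:[12,27/2] z:[14,33/2] -> miss, prune
    N11 x:[31/3,46/3] y:[29/2,35/2] z:[25/2,15] -> hit [29/2,15], descend [4, 16]
      N4 x:[40/3,46/3] y:[29/2,15] z:[25/2,15] -> hit [29/2,15] leaf, test {P6@t=29/2}
      N16 x:[31/3,37/3] y:[31/2,35/2] z:[25/2,15] -> miss, prune
    N13 x:[47/3,17] y:[19,22] z:[35/2,20] -> miss, prune
    N17 x:[38/3,44/3] y:[14,33/2] z:[49/2,26] -> miss, prune
  N9 x:[32/3,18] y:[53/2,31] z:[24,30] -> miss, prune
  N18 x:[14/3,6] y:[23,55/2] z:[57/2,34] -> miss, prune
  N21 x:[17/3,7] y:[16,47/2] z:[12,23] -> miss, prune

Visited [0, 3, 2, 11, 4, 16, 13, 17, 9, 18, 21]. Tests: 11 box, 1 leaf. Nearest: P6.

== RESULT ==
1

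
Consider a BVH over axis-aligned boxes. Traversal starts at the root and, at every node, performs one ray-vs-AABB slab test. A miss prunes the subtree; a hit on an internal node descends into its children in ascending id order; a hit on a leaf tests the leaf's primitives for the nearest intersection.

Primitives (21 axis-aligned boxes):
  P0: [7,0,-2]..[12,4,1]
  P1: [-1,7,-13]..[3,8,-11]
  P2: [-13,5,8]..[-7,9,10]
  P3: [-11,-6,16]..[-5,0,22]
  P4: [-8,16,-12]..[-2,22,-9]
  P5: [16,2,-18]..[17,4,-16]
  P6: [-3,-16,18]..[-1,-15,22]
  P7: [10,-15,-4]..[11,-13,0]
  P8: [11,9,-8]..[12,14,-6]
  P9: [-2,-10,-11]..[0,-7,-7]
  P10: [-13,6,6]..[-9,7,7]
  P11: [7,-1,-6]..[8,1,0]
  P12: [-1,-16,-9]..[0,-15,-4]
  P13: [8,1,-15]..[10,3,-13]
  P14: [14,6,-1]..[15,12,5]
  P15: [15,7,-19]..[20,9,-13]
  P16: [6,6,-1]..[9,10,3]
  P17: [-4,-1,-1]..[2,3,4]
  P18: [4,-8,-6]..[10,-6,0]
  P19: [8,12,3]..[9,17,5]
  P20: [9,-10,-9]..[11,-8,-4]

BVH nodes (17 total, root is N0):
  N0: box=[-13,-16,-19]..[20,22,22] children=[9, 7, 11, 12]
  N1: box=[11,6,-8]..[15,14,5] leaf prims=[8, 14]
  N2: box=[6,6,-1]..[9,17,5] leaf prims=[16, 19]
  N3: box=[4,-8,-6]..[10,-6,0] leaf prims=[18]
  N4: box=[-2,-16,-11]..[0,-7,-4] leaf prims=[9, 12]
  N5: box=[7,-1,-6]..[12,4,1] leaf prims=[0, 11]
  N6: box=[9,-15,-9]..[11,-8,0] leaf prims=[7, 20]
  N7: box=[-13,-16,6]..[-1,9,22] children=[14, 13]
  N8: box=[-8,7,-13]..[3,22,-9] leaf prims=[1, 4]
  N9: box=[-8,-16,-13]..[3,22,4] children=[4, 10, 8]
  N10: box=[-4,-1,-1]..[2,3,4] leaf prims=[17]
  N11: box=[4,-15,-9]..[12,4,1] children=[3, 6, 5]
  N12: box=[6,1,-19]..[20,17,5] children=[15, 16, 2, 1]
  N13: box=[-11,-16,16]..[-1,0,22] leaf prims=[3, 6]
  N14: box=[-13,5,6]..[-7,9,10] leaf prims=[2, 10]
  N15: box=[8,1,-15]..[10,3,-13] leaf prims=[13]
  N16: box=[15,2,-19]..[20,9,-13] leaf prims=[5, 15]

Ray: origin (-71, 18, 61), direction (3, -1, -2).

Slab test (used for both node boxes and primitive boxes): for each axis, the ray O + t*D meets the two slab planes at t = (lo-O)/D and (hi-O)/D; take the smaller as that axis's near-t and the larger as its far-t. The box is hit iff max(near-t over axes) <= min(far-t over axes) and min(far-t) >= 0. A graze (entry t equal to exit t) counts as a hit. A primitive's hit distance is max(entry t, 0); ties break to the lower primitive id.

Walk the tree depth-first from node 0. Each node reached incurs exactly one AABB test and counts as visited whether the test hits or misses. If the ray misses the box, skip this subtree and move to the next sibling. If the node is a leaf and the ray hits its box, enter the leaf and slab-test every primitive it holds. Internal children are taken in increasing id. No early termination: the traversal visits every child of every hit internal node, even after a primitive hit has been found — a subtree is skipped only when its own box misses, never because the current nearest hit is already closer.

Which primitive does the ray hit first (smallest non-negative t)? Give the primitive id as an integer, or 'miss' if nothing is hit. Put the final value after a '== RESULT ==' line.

Walk:
N0 x:[58/3,91/3] y:[-4,34] z:[39/2,40] -> hit [39/2,91/3], descend [7, 9, 11, 12]
  N7 x:[58/3,70/3] y:[9,34] z:[39/2,55/2] -> hit [39/2,70/3], descend [13, 14]
    N13 x:[20,70/3] y:[18,34] z:[39/2,45/2] -> hit [20,45/2] leaf, test {P3@t=20, P6(miss)}
    N14 x:[58/3,64/3] y:[9,13] z:[51/2,55/2] -> miss, prune
  N9 x:[21,74/3] y:[-4,34] z:[57/2,37] -> miss, prune
  N11 x:[25,83/3] y:[14,33] z:[30,35] -> miss, prune
  N12 x:[77/3,91/3] y:[1,17] z:[28,40] -> miss, prune

order=[0, 7, 13, 14, 9, 11, 12]  |boxes|=7  |leaves|=1  hit=P3

== RESULT ==
3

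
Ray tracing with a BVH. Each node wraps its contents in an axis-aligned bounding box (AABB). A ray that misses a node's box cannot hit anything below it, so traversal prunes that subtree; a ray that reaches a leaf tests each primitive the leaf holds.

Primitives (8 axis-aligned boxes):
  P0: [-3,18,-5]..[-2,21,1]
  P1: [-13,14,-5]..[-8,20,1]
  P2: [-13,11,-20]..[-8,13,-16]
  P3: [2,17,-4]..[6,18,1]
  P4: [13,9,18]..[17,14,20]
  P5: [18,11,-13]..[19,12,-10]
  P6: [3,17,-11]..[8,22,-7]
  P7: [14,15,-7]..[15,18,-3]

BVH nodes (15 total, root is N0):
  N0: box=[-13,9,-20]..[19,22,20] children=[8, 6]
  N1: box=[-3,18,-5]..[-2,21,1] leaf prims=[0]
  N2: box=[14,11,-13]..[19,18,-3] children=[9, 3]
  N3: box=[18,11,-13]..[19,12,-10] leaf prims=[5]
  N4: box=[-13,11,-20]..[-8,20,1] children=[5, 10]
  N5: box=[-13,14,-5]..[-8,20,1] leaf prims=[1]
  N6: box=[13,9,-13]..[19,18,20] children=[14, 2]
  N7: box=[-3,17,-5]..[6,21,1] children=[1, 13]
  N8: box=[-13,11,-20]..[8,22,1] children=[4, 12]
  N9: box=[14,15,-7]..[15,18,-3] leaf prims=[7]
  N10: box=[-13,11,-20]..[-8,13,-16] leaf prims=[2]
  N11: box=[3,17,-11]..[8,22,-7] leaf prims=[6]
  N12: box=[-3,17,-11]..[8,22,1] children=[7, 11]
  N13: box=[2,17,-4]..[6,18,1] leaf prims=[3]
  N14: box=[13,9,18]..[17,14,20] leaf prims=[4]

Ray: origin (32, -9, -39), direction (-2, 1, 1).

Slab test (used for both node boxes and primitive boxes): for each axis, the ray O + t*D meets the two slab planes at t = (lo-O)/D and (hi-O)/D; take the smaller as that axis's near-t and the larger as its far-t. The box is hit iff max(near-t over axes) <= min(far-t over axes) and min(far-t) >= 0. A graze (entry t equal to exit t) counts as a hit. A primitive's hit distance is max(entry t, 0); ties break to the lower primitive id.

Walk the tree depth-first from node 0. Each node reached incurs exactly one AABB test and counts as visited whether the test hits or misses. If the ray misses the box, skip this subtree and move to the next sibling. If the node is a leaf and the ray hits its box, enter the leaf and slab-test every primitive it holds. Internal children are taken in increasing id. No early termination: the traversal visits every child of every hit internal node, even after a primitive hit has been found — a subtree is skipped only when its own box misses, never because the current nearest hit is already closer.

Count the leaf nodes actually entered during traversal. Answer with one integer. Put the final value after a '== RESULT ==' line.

Traverse from the root:
N0 x:[13/2,45/2] y:[18,31] z:[19,59] -> hit [19,45/2], descend [6, 8]
  N6 x:[13/2,19/2] y:[18,27] z:[26,59] -> miss, prune
  N8 x:[12,45/2] y:[20,31] z:[19,40] -> hit [20,45/2], descend [4, 12]
    N4 x:[20,45/2] y:[20,29] z:[19,40] -> hit [20,45/2], descend [5, 10]
      N5 x:[20,45/2] y:[23,29] z:[34,40] -> miss, prune
      N10 x:[20,45/2] y:[20,22] z:[19,23] -> hit [20,22] leaf, test {P2@t=20}
    N12 x:[12,35/2] y:[26,31] z:[28,40] -> miss, prune

7 AABB tests over nodes [0, 6, 8, 4, 5, 10, 12]; 1 leaf entered; closest P2.

== RESULT ==
1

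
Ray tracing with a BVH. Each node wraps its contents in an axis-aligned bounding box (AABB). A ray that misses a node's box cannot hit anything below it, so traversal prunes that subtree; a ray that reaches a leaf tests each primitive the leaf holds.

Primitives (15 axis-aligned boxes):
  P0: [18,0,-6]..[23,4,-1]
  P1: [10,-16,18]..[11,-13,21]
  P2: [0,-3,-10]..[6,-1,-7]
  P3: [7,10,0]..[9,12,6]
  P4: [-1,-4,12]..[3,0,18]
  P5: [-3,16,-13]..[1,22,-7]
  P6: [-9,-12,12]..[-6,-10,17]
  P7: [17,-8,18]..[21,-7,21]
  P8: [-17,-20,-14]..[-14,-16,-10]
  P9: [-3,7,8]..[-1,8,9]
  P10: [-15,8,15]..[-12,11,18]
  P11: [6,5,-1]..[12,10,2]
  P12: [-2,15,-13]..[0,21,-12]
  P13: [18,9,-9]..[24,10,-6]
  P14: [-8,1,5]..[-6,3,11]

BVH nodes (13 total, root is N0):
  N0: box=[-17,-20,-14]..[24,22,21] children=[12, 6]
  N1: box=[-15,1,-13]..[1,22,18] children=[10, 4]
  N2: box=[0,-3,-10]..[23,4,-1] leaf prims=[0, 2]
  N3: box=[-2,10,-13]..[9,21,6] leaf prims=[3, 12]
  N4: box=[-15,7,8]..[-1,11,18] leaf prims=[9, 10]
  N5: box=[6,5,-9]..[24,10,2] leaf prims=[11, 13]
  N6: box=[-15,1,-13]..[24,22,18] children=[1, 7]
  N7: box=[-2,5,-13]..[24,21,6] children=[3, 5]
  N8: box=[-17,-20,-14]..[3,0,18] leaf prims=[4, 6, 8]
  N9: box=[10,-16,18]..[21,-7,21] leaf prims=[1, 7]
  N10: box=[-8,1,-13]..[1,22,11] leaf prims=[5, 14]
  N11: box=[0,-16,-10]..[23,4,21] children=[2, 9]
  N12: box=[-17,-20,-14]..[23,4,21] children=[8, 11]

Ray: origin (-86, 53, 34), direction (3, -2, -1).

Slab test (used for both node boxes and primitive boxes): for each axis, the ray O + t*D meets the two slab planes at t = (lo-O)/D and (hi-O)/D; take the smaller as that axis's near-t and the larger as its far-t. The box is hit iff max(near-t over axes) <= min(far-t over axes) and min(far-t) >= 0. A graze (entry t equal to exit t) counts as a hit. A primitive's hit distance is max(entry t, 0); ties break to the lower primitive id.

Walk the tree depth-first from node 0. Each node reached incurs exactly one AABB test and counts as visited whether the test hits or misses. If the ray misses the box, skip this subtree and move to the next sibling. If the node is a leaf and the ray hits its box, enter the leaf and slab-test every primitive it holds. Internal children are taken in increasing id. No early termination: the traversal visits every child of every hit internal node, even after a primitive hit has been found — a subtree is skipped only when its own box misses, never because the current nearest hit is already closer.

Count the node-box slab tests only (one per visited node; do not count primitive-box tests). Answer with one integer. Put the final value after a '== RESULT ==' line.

Walk:
N0 x:[23,110/3] y:[31/2,73/2] z:[13,48] -> hit [23,73/2], descend [6, 12]
  N6 x:[71/3,110/3] y:[31/2,26] z:[16,47] -> hit [71/3,26], descend [1, 7]
    N1 x:[71/3,29] y:[31/2,26] z:[16,47] -> hit [71/3,26], descend [4, 10]
      N4 x:[71/3,85/3] y:[21,23] z:[16,26] -> miss, prune
      N10 x:[26,29] y:[31/2,26] z:[23,47] -> hit [26,26] leaf, test {P5(miss), P14@t=26}
    N7 x:[28,110/3] y:[16,24] z:[28,47] -> miss, prune
  N12 x:[23,109/3] y:[49/2,73/2] z:[13,48] -> hit [49/2,109/3], descend [8, 11]
    N8 x:[23,89/3] y:[53/2,73/2] z:[16,48] -> hit [53/2,89/3] leaf, test {P4(miss), P6(miss), P8(miss)}
    N11 x:[86/3,109/3] y:[49/2,69/2] z:[13,44] -> hit [86/3,69/2], descend [2, 9]
      N2 x:[86/3,109/3] y:[49/2,28] z:[35,44] -> miss, prune
      N9 x:[32,107/3] y:[30,69/2] z:[13,16] -> miss, prune

order=[0, 6, 1, 4, 10, 7, 12, 8, 11, 2, 9]  |boxes|=11  |leaves|=2  hit=P14

== RESULT ==
11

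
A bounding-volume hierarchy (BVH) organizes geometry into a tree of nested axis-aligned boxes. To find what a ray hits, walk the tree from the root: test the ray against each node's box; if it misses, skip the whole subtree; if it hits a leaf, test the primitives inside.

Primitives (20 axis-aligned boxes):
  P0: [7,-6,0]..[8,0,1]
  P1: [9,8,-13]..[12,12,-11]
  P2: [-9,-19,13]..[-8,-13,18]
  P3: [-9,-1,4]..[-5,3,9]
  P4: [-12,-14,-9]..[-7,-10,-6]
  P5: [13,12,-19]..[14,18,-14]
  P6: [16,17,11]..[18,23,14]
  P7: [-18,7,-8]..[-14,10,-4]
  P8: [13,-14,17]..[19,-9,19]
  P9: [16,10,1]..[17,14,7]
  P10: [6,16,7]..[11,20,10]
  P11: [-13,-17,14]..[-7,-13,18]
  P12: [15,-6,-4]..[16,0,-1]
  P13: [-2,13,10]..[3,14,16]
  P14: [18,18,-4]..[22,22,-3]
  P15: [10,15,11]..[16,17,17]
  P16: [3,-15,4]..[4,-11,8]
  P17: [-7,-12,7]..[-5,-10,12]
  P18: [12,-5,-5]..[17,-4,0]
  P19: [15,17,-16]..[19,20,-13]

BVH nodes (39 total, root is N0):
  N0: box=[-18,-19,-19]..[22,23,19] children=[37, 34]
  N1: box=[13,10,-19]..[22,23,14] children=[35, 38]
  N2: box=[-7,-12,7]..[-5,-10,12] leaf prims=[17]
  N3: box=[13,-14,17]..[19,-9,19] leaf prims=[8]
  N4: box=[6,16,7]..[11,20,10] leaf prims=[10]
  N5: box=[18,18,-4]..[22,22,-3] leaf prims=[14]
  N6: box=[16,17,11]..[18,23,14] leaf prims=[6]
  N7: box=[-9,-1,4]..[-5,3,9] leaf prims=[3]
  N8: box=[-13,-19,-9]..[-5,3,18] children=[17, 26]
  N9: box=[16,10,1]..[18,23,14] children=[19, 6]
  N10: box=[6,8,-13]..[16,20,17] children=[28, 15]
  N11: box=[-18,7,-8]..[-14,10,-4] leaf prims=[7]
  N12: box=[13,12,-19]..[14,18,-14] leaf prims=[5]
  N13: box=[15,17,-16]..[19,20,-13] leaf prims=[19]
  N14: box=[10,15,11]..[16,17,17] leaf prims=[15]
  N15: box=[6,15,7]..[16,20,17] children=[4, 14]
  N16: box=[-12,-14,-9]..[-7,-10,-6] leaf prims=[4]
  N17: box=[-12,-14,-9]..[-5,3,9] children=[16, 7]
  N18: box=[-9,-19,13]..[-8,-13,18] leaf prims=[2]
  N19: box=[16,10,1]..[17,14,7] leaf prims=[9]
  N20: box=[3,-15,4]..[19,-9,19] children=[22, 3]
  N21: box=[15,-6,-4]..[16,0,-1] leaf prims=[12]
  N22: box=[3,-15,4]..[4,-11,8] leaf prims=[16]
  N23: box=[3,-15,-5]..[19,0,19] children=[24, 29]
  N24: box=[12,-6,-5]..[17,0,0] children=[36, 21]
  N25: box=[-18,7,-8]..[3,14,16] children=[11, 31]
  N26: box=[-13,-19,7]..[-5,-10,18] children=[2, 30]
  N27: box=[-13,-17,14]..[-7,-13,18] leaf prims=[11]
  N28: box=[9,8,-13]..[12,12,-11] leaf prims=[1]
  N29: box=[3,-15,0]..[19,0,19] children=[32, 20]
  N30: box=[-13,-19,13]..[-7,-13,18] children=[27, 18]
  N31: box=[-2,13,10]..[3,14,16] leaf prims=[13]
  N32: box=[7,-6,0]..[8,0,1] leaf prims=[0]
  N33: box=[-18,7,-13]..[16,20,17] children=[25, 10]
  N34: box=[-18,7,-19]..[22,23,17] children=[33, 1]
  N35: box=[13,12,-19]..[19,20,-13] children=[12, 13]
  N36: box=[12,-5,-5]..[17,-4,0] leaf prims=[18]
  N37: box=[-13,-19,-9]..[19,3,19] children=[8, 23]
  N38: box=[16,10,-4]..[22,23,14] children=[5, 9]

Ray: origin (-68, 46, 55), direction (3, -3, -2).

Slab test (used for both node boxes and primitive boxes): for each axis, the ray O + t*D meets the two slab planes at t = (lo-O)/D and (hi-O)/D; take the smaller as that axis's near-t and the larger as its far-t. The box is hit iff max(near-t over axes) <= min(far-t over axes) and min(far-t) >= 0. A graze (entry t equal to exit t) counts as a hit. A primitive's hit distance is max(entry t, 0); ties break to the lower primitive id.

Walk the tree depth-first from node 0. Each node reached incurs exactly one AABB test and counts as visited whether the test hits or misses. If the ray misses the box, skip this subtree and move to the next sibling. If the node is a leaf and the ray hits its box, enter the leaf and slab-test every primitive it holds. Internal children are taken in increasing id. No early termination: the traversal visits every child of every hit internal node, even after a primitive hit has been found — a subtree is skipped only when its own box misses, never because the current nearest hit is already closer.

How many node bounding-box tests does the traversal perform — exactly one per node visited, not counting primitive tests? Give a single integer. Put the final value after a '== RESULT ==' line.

Walk:
N0 x:[50/3,30] y:[23/3,65/3] z:[18,37] -> hit [18,65/3], descend [34, 37]
  N34 x:[50/3,30] y:[23/3,13] z:[19,37] -> miss, prune
  N37 x:[55/3,29] y:[43/3,65/3] z:[18,32] -> hit [55/3,65/3], descend [8, 23]
    N8 x:[55/3,21] y:[43/3,65/3] z:[37/2,32] -> hit [37/2,21], descend [17, 26]
      N17 x:[56/3,21] y:[43/3,20] z:[23,32] -> miss, prune
      N26 x:[55/3,21] y:[56/3,65/3] z:[37/2,24] -> hit [56/3,21], descend [2, 30]
        N2 x:[61/3,21] y:[56/3,58/3] z:[43/2,24] -> miss, prune
        N30 x:[55/3,61/3] y:[59/3,65/3] z:[37/2,21] -> hit [59/3,61/3], descend [18, 27]
          N18 x:[59/3,20] y:[59/3,65/3] z:[37/2,21] -> hit [59/3,20] leaf, test {P2@t=59/3}
          N27 x:[55/3,61/3] y:[59/3,21] z:[37/2,41/2] -> hit [59/3,61/3] leaf, test {P11@t=59/3}
    N23 x:[71/3,29] y:[46/3,61/3] z:[18,30] -> miss, prune

order=[0, 34, 37, 8, 17, 26, 2, 30, 18, 27, 23]  |boxes|=11  |leaves|=2  hit=P2

== RESULT ==
11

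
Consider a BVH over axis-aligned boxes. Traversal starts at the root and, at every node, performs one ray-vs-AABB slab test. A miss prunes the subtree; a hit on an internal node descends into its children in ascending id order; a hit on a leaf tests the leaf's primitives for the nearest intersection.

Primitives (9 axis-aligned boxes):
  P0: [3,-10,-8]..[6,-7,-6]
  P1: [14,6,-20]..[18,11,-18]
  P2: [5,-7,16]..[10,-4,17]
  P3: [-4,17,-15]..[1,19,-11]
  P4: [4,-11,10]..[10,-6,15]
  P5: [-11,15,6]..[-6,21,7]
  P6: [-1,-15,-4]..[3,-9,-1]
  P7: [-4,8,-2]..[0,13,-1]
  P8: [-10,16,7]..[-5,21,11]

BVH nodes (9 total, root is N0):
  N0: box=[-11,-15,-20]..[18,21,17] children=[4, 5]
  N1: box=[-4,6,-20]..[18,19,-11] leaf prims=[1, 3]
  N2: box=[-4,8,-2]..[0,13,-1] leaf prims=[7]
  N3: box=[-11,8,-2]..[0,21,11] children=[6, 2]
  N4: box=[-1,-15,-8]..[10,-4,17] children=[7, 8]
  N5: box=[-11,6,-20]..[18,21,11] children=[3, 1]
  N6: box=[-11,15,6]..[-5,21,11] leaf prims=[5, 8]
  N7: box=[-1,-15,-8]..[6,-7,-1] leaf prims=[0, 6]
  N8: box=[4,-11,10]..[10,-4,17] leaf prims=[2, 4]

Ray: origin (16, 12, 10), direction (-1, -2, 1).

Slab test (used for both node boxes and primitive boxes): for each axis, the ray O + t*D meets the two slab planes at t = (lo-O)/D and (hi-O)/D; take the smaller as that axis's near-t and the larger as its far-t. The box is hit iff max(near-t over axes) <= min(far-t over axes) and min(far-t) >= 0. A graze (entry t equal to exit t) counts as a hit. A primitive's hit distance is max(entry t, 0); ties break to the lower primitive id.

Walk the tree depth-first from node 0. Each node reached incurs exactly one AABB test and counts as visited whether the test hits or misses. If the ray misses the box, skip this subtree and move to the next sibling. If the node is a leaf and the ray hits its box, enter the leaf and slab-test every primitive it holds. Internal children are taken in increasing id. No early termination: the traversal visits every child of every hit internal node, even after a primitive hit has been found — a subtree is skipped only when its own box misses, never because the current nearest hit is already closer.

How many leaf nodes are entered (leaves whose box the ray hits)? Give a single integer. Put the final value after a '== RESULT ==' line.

Traverse from the root:
N0 x:[-2,27] y:[-9/2,27/2] z:[-30,7] -> hit [-2,7], descend [4, 5]
  N4 x:[6,17] y:[8,27/2] z:[-18,7] -> miss, prune
  N5 x:[-2,27] y:[-9/2,3] z:[-30,1] -> hit [-2,1], descend [1, 3]
    N1 x:[-2,20] y:[-7/2,3] z:[-30,-21] -> miss, prune
    N3 x:[16,27] y:[-9/2,2] z:[-12,1] -> miss, prune

5 AABB tests over nodes [0, 4, 5, 1, 3]; 0 leaves entered; closest miss.

== RESULT ==
0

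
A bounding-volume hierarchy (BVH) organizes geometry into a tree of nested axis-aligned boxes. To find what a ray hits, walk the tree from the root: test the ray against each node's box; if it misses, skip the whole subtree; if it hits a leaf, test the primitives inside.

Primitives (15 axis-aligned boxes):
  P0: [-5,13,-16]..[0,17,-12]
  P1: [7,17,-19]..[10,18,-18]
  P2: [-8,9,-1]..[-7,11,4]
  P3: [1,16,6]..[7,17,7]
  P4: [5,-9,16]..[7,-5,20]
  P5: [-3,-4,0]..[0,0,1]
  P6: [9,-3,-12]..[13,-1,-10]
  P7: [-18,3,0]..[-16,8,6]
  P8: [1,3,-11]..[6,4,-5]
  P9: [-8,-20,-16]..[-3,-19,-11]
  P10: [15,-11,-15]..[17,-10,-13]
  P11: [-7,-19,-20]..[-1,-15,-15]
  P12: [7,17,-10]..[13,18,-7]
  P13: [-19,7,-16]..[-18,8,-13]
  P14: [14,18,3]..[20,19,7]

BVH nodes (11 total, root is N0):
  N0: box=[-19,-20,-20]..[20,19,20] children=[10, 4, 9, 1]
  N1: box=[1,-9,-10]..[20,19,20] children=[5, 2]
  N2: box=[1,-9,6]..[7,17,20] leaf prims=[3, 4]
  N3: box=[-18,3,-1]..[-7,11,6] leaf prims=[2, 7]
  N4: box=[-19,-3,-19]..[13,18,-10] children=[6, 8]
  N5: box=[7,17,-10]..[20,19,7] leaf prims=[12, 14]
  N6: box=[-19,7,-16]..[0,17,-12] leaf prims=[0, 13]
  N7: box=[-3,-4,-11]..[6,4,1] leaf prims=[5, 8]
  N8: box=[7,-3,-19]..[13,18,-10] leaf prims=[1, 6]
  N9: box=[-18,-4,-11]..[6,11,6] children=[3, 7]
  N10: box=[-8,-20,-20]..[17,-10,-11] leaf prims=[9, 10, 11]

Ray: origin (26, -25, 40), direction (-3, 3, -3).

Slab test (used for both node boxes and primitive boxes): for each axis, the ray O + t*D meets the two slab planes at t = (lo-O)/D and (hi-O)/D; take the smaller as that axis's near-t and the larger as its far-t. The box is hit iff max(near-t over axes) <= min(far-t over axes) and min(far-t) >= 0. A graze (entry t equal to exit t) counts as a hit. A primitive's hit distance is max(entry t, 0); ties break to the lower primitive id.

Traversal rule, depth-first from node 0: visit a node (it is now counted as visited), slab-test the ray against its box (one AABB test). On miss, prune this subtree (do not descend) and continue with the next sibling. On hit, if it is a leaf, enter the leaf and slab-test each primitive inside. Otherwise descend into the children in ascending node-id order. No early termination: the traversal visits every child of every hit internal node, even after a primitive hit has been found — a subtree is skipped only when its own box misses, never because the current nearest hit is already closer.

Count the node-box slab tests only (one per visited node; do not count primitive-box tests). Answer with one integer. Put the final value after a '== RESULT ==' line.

Trace the traversal:
N0 x:[2,15] y:[5/3,44/3] z:[20/3,20] -> hit [20/3,44/3], descend [1, 4, 9, 10]
  N1 x:[2,25/3] y:[16/3,44/3] z:[20/3,50/3] -> hit [20/3,25/3], descend [2, 5]
    N2 x:[19/3,25/3] y:[16/3,14] z:[20/3,34/3] -> hit [20/3,25/3] leaf, test {P3(miss), P4@t=20/3}
    N5 x:[2,19/3] y:[14,44/3] z:[11,50/3] -> miss, prune
  N4 x:[13/3,15] y:[22/3,43/3] z:[50/3,59/3] -> miss, prune
  N9 x:[20/3,44/3] y:[7,12] z:[34/3,17] -> hit [34/3,12], descend [3, 7]
    N3 x:[11,44/3] y:[28/3,12] z:[34/3,41/3] -> hit [34/3,12] leaf, test {P2(miss), P7(miss)}
    N7 x:[20/3,29/3] y:[7,29/3] z:[13,17] -> miss, prune
  N10 x:[3,34/3] y:[5/3,5] z:[17,20] -> miss, prune

Summary -> nodes [0, 1, 2, 5, 4, 9, 3, 7, 10]; box-tests=9; leaf-entries=2; first=P4

== RESULT ==
9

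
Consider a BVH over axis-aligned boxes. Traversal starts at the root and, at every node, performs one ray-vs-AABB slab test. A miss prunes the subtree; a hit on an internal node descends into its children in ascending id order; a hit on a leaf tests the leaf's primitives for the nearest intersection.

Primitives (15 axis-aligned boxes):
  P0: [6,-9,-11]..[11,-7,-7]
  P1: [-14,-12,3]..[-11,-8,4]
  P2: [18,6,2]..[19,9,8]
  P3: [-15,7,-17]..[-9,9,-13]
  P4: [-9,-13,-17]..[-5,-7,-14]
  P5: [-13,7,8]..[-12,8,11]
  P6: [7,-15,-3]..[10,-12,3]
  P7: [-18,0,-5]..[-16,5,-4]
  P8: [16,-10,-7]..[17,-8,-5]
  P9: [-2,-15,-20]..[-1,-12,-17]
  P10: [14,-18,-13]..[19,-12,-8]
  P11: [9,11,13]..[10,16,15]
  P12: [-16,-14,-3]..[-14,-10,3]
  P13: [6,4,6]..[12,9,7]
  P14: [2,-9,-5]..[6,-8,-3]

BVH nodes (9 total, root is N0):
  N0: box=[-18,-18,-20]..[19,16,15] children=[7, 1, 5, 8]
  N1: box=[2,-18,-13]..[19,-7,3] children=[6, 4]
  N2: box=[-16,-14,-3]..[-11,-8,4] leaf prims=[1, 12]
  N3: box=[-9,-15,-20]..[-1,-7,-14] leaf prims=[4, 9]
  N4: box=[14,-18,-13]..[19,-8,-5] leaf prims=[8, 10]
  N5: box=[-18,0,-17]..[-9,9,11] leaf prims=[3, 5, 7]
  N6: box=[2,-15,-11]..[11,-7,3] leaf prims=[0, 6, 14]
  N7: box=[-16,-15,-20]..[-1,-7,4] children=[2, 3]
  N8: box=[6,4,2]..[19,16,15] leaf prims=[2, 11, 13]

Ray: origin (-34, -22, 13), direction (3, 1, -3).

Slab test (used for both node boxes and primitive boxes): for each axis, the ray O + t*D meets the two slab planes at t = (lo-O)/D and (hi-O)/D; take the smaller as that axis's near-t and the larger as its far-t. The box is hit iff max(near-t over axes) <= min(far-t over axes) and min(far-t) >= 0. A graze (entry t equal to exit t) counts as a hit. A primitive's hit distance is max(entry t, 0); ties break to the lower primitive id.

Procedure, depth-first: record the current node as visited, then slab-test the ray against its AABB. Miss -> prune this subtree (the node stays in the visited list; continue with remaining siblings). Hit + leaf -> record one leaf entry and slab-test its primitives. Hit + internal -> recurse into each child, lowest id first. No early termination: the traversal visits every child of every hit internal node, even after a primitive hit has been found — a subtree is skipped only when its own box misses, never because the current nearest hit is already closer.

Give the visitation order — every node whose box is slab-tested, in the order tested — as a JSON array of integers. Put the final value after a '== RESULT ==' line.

Walk:
N0 x:[16/3,53/3] y:[4,38] z:[-2/3,11] -> hit [16/3,11], descend [1, 5, 7, 8]
  N1 x:[12,53/3] y:[4,15] z:[10/3,26/3] -> miss, prune
  N5 x:[16/3,25/3] y:[22,31] z:[2/3,10] -> miss, prune
  N7 x:[6,11] y:[7,15] z:[3,11] -> hit [7,11], descend [2, 3]
    N2 x:[6,23/3] y:[8,14] z:[3,16/3] -> miss, prune
    N3 x:[25/3,11] y:[7,15] z:[9,11] -> hit [9,11] leaf, test {P4@t=9, P9(miss)}
  N8 x:[40/3,53/3] y:[26,38] z:[-2/3,11/3] -> miss, prune

Visited [0, 1, 5, 7, 2, 3, 8]. Tests: 7 box, 1 leaf. Nearest: P4.

== RESULT ==
[0, 1, 5, 7, 2, 3, 8]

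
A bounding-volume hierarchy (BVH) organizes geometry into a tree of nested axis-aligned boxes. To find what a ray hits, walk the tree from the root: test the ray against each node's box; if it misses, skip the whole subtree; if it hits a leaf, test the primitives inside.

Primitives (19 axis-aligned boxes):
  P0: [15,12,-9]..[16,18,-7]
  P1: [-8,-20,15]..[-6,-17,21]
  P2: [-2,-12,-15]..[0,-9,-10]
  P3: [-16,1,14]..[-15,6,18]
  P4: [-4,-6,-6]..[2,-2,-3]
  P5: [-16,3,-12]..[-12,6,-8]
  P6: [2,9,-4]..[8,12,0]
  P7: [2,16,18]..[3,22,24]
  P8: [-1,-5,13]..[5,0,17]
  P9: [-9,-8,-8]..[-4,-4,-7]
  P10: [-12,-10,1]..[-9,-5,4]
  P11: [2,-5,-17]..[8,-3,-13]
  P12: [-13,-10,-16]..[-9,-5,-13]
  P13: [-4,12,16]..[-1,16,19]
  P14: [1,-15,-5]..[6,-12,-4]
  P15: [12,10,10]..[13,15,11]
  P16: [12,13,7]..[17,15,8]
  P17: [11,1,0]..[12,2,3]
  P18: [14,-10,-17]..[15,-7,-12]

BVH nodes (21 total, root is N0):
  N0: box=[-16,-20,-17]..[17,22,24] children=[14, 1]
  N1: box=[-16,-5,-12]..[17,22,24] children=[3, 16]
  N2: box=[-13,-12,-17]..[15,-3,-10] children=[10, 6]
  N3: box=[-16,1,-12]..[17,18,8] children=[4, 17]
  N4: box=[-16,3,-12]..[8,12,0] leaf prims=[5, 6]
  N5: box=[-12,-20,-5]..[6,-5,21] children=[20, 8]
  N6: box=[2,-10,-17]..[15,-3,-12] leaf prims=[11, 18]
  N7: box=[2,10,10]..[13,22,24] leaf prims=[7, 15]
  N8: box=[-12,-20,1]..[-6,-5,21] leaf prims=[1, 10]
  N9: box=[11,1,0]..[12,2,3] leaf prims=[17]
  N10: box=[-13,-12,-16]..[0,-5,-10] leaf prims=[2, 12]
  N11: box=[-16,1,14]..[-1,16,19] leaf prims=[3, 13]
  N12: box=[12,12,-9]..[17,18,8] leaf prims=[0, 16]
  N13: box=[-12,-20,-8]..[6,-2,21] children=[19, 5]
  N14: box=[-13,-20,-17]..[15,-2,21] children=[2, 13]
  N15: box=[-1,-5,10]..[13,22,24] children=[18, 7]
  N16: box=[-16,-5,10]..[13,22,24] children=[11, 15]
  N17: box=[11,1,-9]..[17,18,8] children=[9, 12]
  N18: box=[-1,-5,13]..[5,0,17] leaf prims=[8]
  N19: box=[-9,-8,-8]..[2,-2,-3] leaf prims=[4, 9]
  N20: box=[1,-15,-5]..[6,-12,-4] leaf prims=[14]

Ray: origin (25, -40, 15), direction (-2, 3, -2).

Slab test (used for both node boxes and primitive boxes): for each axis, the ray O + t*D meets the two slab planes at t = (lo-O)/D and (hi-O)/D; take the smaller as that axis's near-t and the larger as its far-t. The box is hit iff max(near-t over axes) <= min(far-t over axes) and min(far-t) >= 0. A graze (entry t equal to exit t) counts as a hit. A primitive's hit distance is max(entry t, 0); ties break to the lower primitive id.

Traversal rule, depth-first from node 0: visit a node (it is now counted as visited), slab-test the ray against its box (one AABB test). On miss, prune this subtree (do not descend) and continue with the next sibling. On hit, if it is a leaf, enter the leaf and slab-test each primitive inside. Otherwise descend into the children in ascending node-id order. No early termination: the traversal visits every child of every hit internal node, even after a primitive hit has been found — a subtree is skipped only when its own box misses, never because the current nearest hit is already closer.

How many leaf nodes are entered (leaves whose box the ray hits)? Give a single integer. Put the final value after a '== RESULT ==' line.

Traverse from the root:
N0 x:[4,41/2] y:[20/3,62/3] z:[-9/2,16] -> hit [20/3,16], descend [1, 14]
  N1 x:[4,41/2] y:[35/3,62/3] z:[-9/2,27/2] -> hit [35/3,27/2], descend [3, 16]
    N3 x:[4,41/2] y:[41/3,58/3] z:[7/2,27/2] -> miss, prune
    N16 x:[6,41/2] y:[35/3,62/3] z:[-9/2,5/2] -> miss, prune
  N14 x:[5,19] y:[20/3,38/3] z:[-3,16] -> hit [20/3,38/3], descend [2, 13]
    N2 x:[5,19] y:[28/3,37/3] z:[25/2,16] -> miss, prune
    N13 x:[19/2,37/2] y:[20/3,38/3] z:[-3,23/2] -> hit [19/2,23/2], descend [5, 19]
      N5 x:[19/2,37/2] y:[20/3,35/3] z:[-3,10] -> hit [19/2,10], descend [8, 20]
        N8 x:[31/2,37/2] y:[20/3,35/3] z:[-3,7] -> miss, prune
        N20 x:[19/2,12] y:[25/3,28/3] z:[19/2,10] -> miss, prune
      N19 x:[23/2,17] y:[32/3,38/3] z:[9,23/2] -> hit [23/2,23/2] leaf, test {P4(miss), P9(miss)}

Visited [0, 1, 3, 16, 14, 2, 13, 5, 8, 20, 19]. Tests: 11 box, 1 leaf. Nearest: miss.

== RESULT ==
1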